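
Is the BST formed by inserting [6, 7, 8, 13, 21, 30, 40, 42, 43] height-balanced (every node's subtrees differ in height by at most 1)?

Tree (level-order array): [6, None, 7, None, 8, None, 13, None, 21, None, 30, None, 40, None, 42, None, 43]
Definition: a tree is height-balanced if, at every node, |h(left) - h(right)| <= 1 (empty subtree has height -1).
Bottom-up per-node check:
  node 43: h_left=-1, h_right=-1, diff=0 [OK], height=0
  node 42: h_left=-1, h_right=0, diff=1 [OK], height=1
  node 40: h_left=-1, h_right=1, diff=2 [FAIL (|-1-1|=2 > 1)], height=2
  node 30: h_left=-1, h_right=2, diff=3 [FAIL (|-1-2|=3 > 1)], height=3
  node 21: h_left=-1, h_right=3, diff=4 [FAIL (|-1-3|=4 > 1)], height=4
  node 13: h_left=-1, h_right=4, diff=5 [FAIL (|-1-4|=5 > 1)], height=5
  node 8: h_left=-1, h_right=5, diff=6 [FAIL (|-1-5|=6 > 1)], height=6
  node 7: h_left=-1, h_right=6, diff=7 [FAIL (|-1-6|=7 > 1)], height=7
  node 6: h_left=-1, h_right=7, diff=8 [FAIL (|-1-7|=8 > 1)], height=8
Node 40 violates the condition: |-1 - 1| = 2 > 1.
Result: Not balanced


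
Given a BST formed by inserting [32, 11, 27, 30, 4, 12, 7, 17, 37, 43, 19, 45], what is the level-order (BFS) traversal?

Tree insertion order: [32, 11, 27, 30, 4, 12, 7, 17, 37, 43, 19, 45]
Tree (level-order array): [32, 11, 37, 4, 27, None, 43, None, 7, 12, 30, None, 45, None, None, None, 17, None, None, None, None, None, 19]
BFS from the root, enqueuing left then right child of each popped node:
  queue [32] -> pop 32, enqueue [11, 37], visited so far: [32]
  queue [11, 37] -> pop 11, enqueue [4, 27], visited so far: [32, 11]
  queue [37, 4, 27] -> pop 37, enqueue [43], visited so far: [32, 11, 37]
  queue [4, 27, 43] -> pop 4, enqueue [7], visited so far: [32, 11, 37, 4]
  queue [27, 43, 7] -> pop 27, enqueue [12, 30], visited so far: [32, 11, 37, 4, 27]
  queue [43, 7, 12, 30] -> pop 43, enqueue [45], visited so far: [32, 11, 37, 4, 27, 43]
  queue [7, 12, 30, 45] -> pop 7, enqueue [none], visited so far: [32, 11, 37, 4, 27, 43, 7]
  queue [12, 30, 45] -> pop 12, enqueue [17], visited so far: [32, 11, 37, 4, 27, 43, 7, 12]
  queue [30, 45, 17] -> pop 30, enqueue [none], visited so far: [32, 11, 37, 4, 27, 43, 7, 12, 30]
  queue [45, 17] -> pop 45, enqueue [none], visited so far: [32, 11, 37, 4, 27, 43, 7, 12, 30, 45]
  queue [17] -> pop 17, enqueue [19], visited so far: [32, 11, 37, 4, 27, 43, 7, 12, 30, 45, 17]
  queue [19] -> pop 19, enqueue [none], visited so far: [32, 11, 37, 4, 27, 43, 7, 12, 30, 45, 17, 19]
Result: [32, 11, 37, 4, 27, 43, 7, 12, 30, 45, 17, 19]


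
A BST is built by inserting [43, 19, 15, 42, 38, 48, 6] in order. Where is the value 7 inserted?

Starting tree (level order): [43, 19, 48, 15, 42, None, None, 6, None, 38]
Insertion path: 43 -> 19 -> 15 -> 6
Result: insert 7 as right child of 6
Final tree (level order): [43, 19, 48, 15, 42, None, None, 6, None, 38, None, None, 7]


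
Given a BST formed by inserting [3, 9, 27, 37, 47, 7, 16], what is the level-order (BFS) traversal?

Tree insertion order: [3, 9, 27, 37, 47, 7, 16]
Tree (level-order array): [3, None, 9, 7, 27, None, None, 16, 37, None, None, None, 47]
BFS from the root, enqueuing left then right child of each popped node:
  queue [3] -> pop 3, enqueue [9], visited so far: [3]
  queue [9] -> pop 9, enqueue [7, 27], visited so far: [3, 9]
  queue [7, 27] -> pop 7, enqueue [none], visited so far: [3, 9, 7]
  queue [27] -> pop 27, enqueue [16, 37], visited so far: [3, 9, 7, 27]
  queue [16, 37] -> pop 16, enqueue [none], visited so far: [3, 9, 7, 27, 16]
  queue [37] -> pop 37, enqueue [47], visited so far: [3, 9, 7, 27, 16, 37]
  queue [47] -> pop 47, enqueue [none], visited so far: [3, 9, 7, 27, 16, 37, 47]
Result: [3, 9, 7, 27, 16, 37, 47]


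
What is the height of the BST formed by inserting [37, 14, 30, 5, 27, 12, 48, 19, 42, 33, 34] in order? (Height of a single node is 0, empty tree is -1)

Insertion order: [37, 14, 30, 5, 27, 12, 48, 19, 42, 33, 34]
Tree (level-order array): [37, 14, 48, 5, 30, 42, None, None, 12, 27, 33, None, None, None, None, 19, None, None, 34]
Compute height bottom-up (empty subtree = -1):
  height(12) = 1 + max(-1, -1) = 0
  height(5) = 1 + max(-1, 0) = 1
  height(19) = 1 + max(-1, -1) = 0
  height(27) = 1 + max(0, -1) = 1
  height(34) = 1 + max(-1, -1) = 0
  height(33) = 1 + max(-1, 0) = 1
  height(30) = 1 + max(1, 1) = 2
  height(14) = 1 + max(1, 2) = 3
  height(42) = 1 + max(-1, -1) = 0
  height(48) = 1 + max(0, -1) = 1
  height(37) = 1 + max(3, 1) = 4
Height = 4


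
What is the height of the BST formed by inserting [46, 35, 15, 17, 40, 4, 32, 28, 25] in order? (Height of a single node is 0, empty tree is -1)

Insertion order: [46, 35, 15, 17, 40, 4, 32, 28, 25]
Tree (level-order array): [46, 35, None, 15, 40, 4, 17, None, None, None, None, None, 32, 28, None, 25]
Compute height bottom-up (empty subtree = -1):
  height(4) = 1 + max(-1, -1) = 0
  height(25) = 1 + max(-1, -1) = 0
  height(28) = 1 + max(0, -1) = 1
  height(32) = 1 + max(1, -1) = 2
  height(17) = 1 + max(-1, 2) = 3
  height(15) = 1 + max(0, 3) = 4
  height(40) = 1 + max(-1, -1) = 0
  height(35) = 1 + max(4, 0) = 5
  height(46) = 1 + max(5, -1) = 6
Height = 6


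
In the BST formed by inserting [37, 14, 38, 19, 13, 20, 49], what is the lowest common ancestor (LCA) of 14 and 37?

Tree insertion order: [37, 14, 38, 19, 13, 20, 49]
Tree (level-order array): [37, 14, 38, 13, 19, None, 49, None, None, None, 20]
In a BST, the LCA of p=14, q=37 is the first node v on the
root-to-leaf path with p <= v <= q (go left if both < v, right if both > v).
Walk from root:
  at 37: 14 <= 37 <= 37, this is the LCA
LCA = 37


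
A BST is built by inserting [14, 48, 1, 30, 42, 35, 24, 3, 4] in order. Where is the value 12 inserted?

Starting tree (level order): [14, 1, 48, None, 3, 30, None, None, 4, 24, 42, None, None, None, None, 35]
Insertion path: 14 -> 1 -> 3 -> 4
Result: insert 12 as right child of 4
Final tree (level order): [14, 1, 48, None, 3, 30, None, None, 4, 24, 42, None, 12, None, None, 35]


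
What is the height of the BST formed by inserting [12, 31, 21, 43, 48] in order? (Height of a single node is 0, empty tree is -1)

Insertion order: [12, 31, 21, 43, 48]
Tree (level-order array): [12, None, 31, 21, 43, None, None, None, 48]
Compute height bottom-up (empty subtree = -1):
  height(21) = 1 + max(-1, -1) = 0
  height(48) = 1 + max(-1, -1) = 0
  height(43) = 1 + max(-1, 0) = 1
  height(31) = 1 + max(0, 1) = 2
  height(12) = 1 + max(-1, 2) = 3
Height = 3


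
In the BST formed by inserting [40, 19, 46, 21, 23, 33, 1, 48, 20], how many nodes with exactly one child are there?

Tree built from: [40, 19, 46, 21, 23, 33, 1, 48, 20]
Tree (level-order array): [40, 19, 46, 1, 21, None, 48, None, None, 20, 23, None, None, None, None, None, 33]
Rule: These are nodes with exactly 1 non-null child.
Per-node child counts:
  node 40: 2 child(ren)
  node 19: 2 child(ren)
  node 1: 0 child(ren)
  node 21: 2 child(ren)
  node 20: 0 child(ren)
  node 23: 1 child(ren)
  node 33: 0 child(ren)
  node 46: 1 child(ren)
  node 48: 0 child(ren)
Matching nodes: [23, 46]
Count of nodes with exactly one child: 2


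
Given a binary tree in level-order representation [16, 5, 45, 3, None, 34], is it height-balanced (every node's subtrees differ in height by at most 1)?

Tree (level-order array): [16, 5, 45, 3, None, 34]
Definition: a tree is height-balanced if, at every node, |h(left) - h(right)| <= 1 (empty subtree has height -1).
Bottom-up per-node check:
  node 3: h_left=-1, h_right=-1, diff=0 [OK], height=0
  node 5: h_left=0, h_right=-1, diff=1 [OK], height=1
  node 34: h_left=-1, h_right=-1, diff=0 [OK], height=0
  node 45: h_left=0, h_right=-1, diff=1 [OK], height=1
  node 16: h_left=1, h_right=1, diff=0 [OK], height=2
All nodes satisfy the balance condition.
Result: Balanced


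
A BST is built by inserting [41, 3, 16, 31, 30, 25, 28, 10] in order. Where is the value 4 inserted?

Starting tree (level order): [41, 3, None, None, 16, 10, 31, None, None, 30, None, 25, None, None, 28]
Insertion path: 41 -> 3 -> 16 -> 10
Result: insert 4 as left child of 10
Final tree (level order): [41, 3, None, None, 16, 10, 31, 4, None, 30, None, None, None, 25, None, None, 28]


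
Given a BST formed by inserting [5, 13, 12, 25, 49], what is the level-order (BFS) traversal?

Tree insertion order: [5, 13, 12, 25, 49]
Tree (level-order array): [5, None, 13, 12, 25, None, None, None, 49]
BFS from the root, enqueuing left then right child of each popped node:
  queue [5] -> pop 5, enqueue [13], visited so far: [5]
  queue [13] -> pop 13, enqueue [12, 25], visited so far: [5, 13]
  queue [12, 25] -> pop 12, enqueue [none], visited so far: [5, 13, 12]
  queue [25] -> pop 25, enqueue [49], visited so far: [5, 13, 12, 25]
  queue [49] -> pop 49, enqueue [none], visited so far: [5, 13, 12, 25, 49]
Result: [5, 13, 12, 25, 49]


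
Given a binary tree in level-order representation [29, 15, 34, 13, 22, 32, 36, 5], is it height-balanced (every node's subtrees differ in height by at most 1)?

Tree (level-order array): [29, 15, 34, 13, 22, 32, 36, 5]
Definition: a tree is height-balanced if, at every node, |h(left) - h(right)| <= 1 (empty subtree has height -1).
Bottom-up per-node check:
  node 5: h_left=-1, h_right=-1, diff=0 [OK], height=0
  node 13: h_left=0, h_right=-1, diff=1 [OK], height=1
  node 22: h_left=-1, h_right=-1, diff=0 [OK], height=0
  node 15: h_left=1, h_right=0, diff=1 [OK], height=2
  node 32: h_left=-1, h_right=-1, diff=0 [OK], height=0
  node 36: h_left=-1, h_right=-1, diff=0 [OK], height=0
  node 34: h_left=0, h_right=0, diff=0 [OK], height=1
  node 29: h_left=2, h_right=1, diff=1 [OK], height=3
All nodes satisfy the balance condition.
Result: Balanced


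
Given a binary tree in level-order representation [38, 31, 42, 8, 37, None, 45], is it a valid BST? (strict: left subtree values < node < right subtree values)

Level-order array: [38, 31, 42, 8, 37, None, 45]
Validate using subtree bounds (lo, hi): at each node, require lo < value < hi,
then recurse left with hi=value and right with lo=value.
Preorder trace (stopping at first violation):
  at node 38 with bounds (-inf, +inf): OK
  at node 31 with bounds (-inf, 38): OK
  at node 8 with bounds (-inf, 31): OK
  at node 37 with bounds (31, 38): OK
  at node 42 with bounds (38, +inf): OK
  at node 45 with bounds (42, +inf): OK
No violation found at any node.
Result: Valid BST


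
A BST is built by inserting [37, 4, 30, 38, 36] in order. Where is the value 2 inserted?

Starting tree (level order): [37, 4, 38, None, 30, None, None, None, 36]
Insertion path: 37 -> 4
Result: insert 2 as left child of 4
Final tree (level order): [37, 4, 38, 2, 30, None, None, None, None, None, 36]


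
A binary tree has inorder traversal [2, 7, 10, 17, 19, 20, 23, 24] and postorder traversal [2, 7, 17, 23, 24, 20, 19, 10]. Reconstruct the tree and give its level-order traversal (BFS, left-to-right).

Inorder:   [2, 7, 10, 17, 19, 20, 23, 24]
Postorder: [2, 7, 17, 23, 24, 20, 19, 10]
Algorithm: postorder visits root last, so walk postorder right-to-left;
each value is the root of the current inorder slice — split it at that
value, recurse on the right subtree first, then the left.
Recursive splits:
  root=10; inorder splits into left=[2, 7], right=[17, 19, 20, 23, 24]
  root=19; inorder splits into left=[17], right=[20, 23, 24]
  root=20; inorder splits into left=[], right=[23, 24]
  root=24; inorder splits into left=[23], right=[]
  root=23; inorder splits into left=[], right=[]
  root=17; inorder splits into left=[], right=[]
  root=7; inorder splits into left=[2], right=[]
  root=2; inorder splits into left=[], right=[]
Reconstructed level-order: [10, 7, 19, 2, 17, 20, 24, 23]


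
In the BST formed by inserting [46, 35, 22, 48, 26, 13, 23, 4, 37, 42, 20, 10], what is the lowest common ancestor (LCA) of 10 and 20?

Tree insertion order: [46, 35, 22, 48, 26, 13, 23, 4, 37, 42, 20, 10]
Tree (level-order array): [46, 35, 48, 22, 37, None, None, 13, 26, None, 42, 4, 20, 23, None, None, None, None, 10]
In a BST, the LCA of p=10, q=20 is the first node v on the
root-to-leaf path with p <= v <= q (go left if both < v, right if both > v).
Walk from root:
  at 46: both 10 and 20 < 46, go left
  at 35: both 10 and 20 < 35, go left
  at 22: both 10 and 20 < 22, go left
  at 13: 10 <= 13 <= 20, this is the LCA
LCA = 13


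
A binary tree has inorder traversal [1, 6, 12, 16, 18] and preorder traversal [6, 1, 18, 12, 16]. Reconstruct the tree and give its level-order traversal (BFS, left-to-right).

Inorder:  [1, 6, 12, 16, 18]
Preorder: [6, 1, 18, 12, 16]
Algorithm: preorder visits root first, so consume preorder in order;
for each root, split the current inorder slice at that value into
left-subtree inorder and right-subtree inorder, then recurse.
Recursive splits:
  root=6; inorder splits into left=[1], right=[12, 16, 18]
  root=1; inorder splits into left=[], right=[]
  root=18; inorder splits into left=[12, 16], right=[]
  root=12; inorder splits into left=[], right=[16]
  root=16; inorder splits into left=[], right=[]
Reconstructed level-order: [6, 1, 18, 12, 16]


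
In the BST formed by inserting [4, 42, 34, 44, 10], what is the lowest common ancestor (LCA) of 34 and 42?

Tree insertion order: [4, 42, 34, 44, 10]
Tree (level-order array): [4, None, 42, 34, 44, 10]
In a BST, the LCA of p=34, q=42 is the first node v on the
root-to-leaf path with p <= v <= q (go left if both < v, right if both > v).
Walk from root:
  at 4: both 34 and 42 > 4, go right
  at 42: 34 <= 42 <= 42, this is the LCA
LCA = 42


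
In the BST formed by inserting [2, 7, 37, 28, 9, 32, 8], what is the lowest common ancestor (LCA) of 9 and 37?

Tree insertion order: [2, 7, 37, 28, 9, 32, 8]
Tree (level-order array): [2, None, 7, None, 37, 28, None, 9, 32, 8]
In a BST, the LCA of p=9, q=37 is the first node v on the
root-to-leaf path with p <= v <= q (go left if both < v, right if both > v).
Walk from root:
  at 2: both 9 and 37 > 2, go right
  at 7: both 9 and 37 > 7, go right
  at 37: 9 <= 37 <= 37, this is the LCA
LCA = 37


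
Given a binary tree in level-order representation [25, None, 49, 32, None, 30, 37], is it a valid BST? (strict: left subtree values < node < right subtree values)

Level-order array: [25, None, 49, 32, None, 30, 37]
Validate using subtree bounds (lo, hi): at each node, require lo < value < hi,
then recurse left with hi=value and right with lo=value.
Preorder trace (stopping at first violation):
  at node 25 with bounds (-inf, +inf): OK
  at node 49 with bounds (25, +inf): OK
  at node 32 with bounds (25, 49): OK
  at node 30 with bounds (25, 32): OK
  at node 37 with bounds (32, 49): OK
No violation found at any node.
Result: Valid BST


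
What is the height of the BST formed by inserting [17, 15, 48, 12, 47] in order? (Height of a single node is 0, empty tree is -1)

Insertion order: [17, 15, 48, 12, 47]
Tree (level-order array): [17, 15, 48, 12, None, 47]
Compute height bottom-up (empty subtree = -1):
  height(12) = 1 + max(-1, -1) = 0
  height(15) = 1 + max(0, -1) = 1
  height(47) = 1 + max(-1, -1) = 0
  height(48) = 1 + max(0, -1) = 1
  height(17) = 1 + max(1, 1) = 2
Height = 2


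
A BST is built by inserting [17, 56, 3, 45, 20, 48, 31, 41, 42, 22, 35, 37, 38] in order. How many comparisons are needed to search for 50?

Search path for 50: 17 -> 56 -> 45 -> 48
Found: False
Comparisons: 4


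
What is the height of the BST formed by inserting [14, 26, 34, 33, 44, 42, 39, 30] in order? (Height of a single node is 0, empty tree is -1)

Insertion order: [14, 26, 34, 33, 44, 42, 39, 30]
Tree (level-order array): [14, None, 26, None, 34, 33, 44, 30, None, 42, None, None, None, 39]
Compute height bottom-up (empty subtree = -1):
  height(30) = 1 + max(-1, -1) = 0
  height(33) = 1 + max(0, -1) = 1
  height(39) = 1 + max(-1, -1) = 0
  height(42) = 1 + max(0, -1) = 1
  height(44) = 1 + max(1, -1) = 2
  height(34) = 1 + max(1, 2) = 3
  height(26) = 1 + max(-1, 3) = 4
  height(14) = 1 + max(-1, 4) = 5
Height = 5


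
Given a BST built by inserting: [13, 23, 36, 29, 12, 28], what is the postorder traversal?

Tree insertion order: [13, 23, 36, 29, 12, 28]
Tree (level-order array): [13, 12, 23, None, None, None, 36, 29, None, 28]
Postorder traversal: [12, 28, 29, 36, 23, 13]


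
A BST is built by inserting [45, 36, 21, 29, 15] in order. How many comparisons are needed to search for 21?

Search path for 21: 45 -> 36 -> 21
Found: True
Comparisons: 3


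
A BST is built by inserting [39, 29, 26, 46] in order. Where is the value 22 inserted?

Starting tree (level order): [39, 29, 46, 26]
Insertion path: 39 -> 29 -> 26
Result: insert 22 as left child of 26
Final tree (level order): [39, 29, 46, 26, None, None, None, 22]


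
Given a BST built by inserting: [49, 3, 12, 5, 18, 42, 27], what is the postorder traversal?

Tree insertion order: [49, 3, 12, 5, 18, 42, 27]
Tree (level-order array): [49, 3, None, None, 12, 5, 18, None, None, None, 42, 27]
Postorder traversal: [5, 27, 42, 18, 12, 3, 49]


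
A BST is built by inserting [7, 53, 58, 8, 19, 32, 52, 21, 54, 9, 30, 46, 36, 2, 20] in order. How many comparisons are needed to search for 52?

Search path for 52: 7 -> 53 -> 8 -> 19 -> 32 -> 52
Found: True
Comparisons: 6


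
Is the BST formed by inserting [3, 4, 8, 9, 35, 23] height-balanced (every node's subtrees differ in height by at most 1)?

Tree (level-order array): [3, None, 4, None, 8, None, 9, None, 35, 23]
Definition: a tree is height-balanced if, at every node, |h(left) - h(right)| <= 1 (empty subtree has height -1).
Bottom-up per-node check:
  node 23: h_left=-1, h_right=-1, diff=0 [OK], height=0
  node 35: h_left=0, h_right=-1, diff=1 [OK], height=1
  node 9: h_left=-1, h_right=1, diff=2 [FAIL (|-1-1|=2 > 1)], height=2
  node 8: h_left=-1, h_right=2, diff=3 [FAIL (|-1-2|=3 > 1)], height=3
  node 4: h_left=-1, h_right=3, diff=4 [FAIL (|-1-3|=4 > 1)], height=4
  node 3: h_left=-1, h_right=4, diff=5 [FAIL (|-1-4|=5 > 1)], height=5
Node 9 violates the condition: |-1 - 1| = 2 > 1.
Result: Not balanced


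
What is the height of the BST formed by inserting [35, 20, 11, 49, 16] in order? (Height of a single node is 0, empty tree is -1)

Insertion order: [35, 20, 11, 49, 16]
Tree (level-order array): [35, 20, 49, 11, None, None, None, None, 16]
Compute height bottom-up (empty subtree = -1):
  height(16) = 1 + max(-1, -1) = 0
  height(11) = 1 + max(-1, 0) = 1
  height(20) = 1 + max(1, -1) = 2
  height(49) = 1 + max(-1, -1) = 0
  height(35) = 1 + max(2, 0) = 3
Height = 3


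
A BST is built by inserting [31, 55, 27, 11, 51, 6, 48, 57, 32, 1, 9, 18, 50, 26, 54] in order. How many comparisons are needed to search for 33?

Search path for 33: 31 -> 55 -> 51 -> 48 -> 32
Found: False
Comparisons: 5


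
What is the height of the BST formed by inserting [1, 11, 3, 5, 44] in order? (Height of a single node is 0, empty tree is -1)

Insertion order: [1, 11, 3, 5, 44]
Tree (level-order array): [1, None, 11, 3, 44, None, 5]
Compute height bottom-up (empty subtree = -1):
  height(5) = 1 + max(-1, -1) = 0
  height(3) = 1 + max(-1, 0) = 1
  height(44) = 1 + max(-1, -1) = 0
  height(11) = 1 + max(1, 0) = 2
  height(1) = 1 + max(-1, 2) = 3
Height = 3


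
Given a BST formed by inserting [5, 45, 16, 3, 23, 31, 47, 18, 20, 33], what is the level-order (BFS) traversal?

Tree insertion order: [5, 45, 16, 3, 23, 31, 47, 18, 20, 33]
Tree (level-order array): [5, 3, 45, None, None, 16, 47, None, 23, None, None, 18, 31, None, 20, None, 33]
BFS from the root, enqueuing left then right child of each popped node:
  queue [5] -> pop 5, enqueue [3, 45], visited so far: [5]
  queue [3, 45] -> pop 3, enqueue [none], visited so far: [5, 3]
  queue [45] -> pop 45, enqueue [16, 47], visited so far: [5, 3, 45]
  queue [16, 47] -> pop 16, enqueue [23], visited so far: [5, 3, 45, 16]
  queue [47, 23] -> pop 47, enqueue [none], visited so far: [5, 3, 45, 16, 47]
  queue [23] -> pop 23, enqueue [18, 31], visited so far: [5, 3, 45, 16, 47, 23]
  queue [18, 31] -> pop 18, enqueue [20], visited so far: [5, 3, 45, 16, 47, 23, 18]
  queue [31, 20] -> pop 31, enqueue [33], visited so far: [5, 3, 45, 16, 47, 23, 18, 31]
  queue [20, 33] -> pop 20, enqueue [none], visited so far: [5, 3, 45, 16, 47, 23, 18, 31, 20]
  queue [33] -> pop 33, enqueue [none], visited so far: [5, 3, 45, 16, 47, 23, 18, 31, 20, 33]
Result: [5, 3, 45, 16, 47, 23, 18, 31, 20, 33]


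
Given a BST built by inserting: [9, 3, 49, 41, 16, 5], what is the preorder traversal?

Tree insertion order: [9, 3, 49, 41, 16, 5]
Tree (level-order array): [9, 3, 49, None, 5, 41, None, None, None, 16]
Preorder traversal: [9, 3, 5, 49, 41, 16]


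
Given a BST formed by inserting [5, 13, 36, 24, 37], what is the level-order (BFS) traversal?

Tree insertion order: [5, 13, 36, 24, 37]
Tree (level-order array): [5, None, 13, None, 36, 24, 37]
BFS from the root, enqueuing left then right child of each popped node:
  queue [5] -> pop 5, enqueue [13], visited so far: [5]
  queue [13] -> pop 13, enqueue [36], visited so far: [5, 13]
  queue [36] -> pop 36, enqueue [24, 37], visited so far: [5, 13, 36]
  queue [24, 37] -> pop 24, enqueue [none], visited so far: [5, 13, 36, 24]
  queue [37] -> pop 37, enqueue [none], visited so far: [5, 13, 36, 24, 37]
Result: [5, 13, 36, 24, 37]


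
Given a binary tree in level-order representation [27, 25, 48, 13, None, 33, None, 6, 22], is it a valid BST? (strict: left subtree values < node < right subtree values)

Level-order array: [27, 25, 48, 13, None, 33, None, 6, 22]
Validate using subtree bounds (lo, hi): at each node, require lo < value < hi,
then recurse left with hi=value and right with lo=value.
Preorder trace (stopping at first violation):
  at node 27 with bounds (-inf, +inf): OK
  at node 25 with bounds (-inf, 27): OK
  at node 13 with bounds (-inf, 25): OK
  at node 6 with bounds (-inf, 13): OK
  at node 22 with bounds (13, 25): OK
  at node 48 with bounds (27, +inf): OK
  at node 33 with bounds (27, 48): OK
No violation found at any node.
Result: Valid BST


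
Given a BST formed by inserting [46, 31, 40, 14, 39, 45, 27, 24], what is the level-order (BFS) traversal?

Tree insertion order: [46, 31, 40, 14, 39, 45, 27, 24]
Tree (level-order array): [46, 31, None, 14, 40, None, 27, 39, 45, 24]
BFS from the root, enqueuing left then right child of each popped node:
  queue [46] -> pop 46, enqueue [31], visited so far: [46]
  queue [31] -> pop 31, enqueue [14, 40], visited so far: [46, 31]
  queue [14, 40] -> pop 14, enqueue [27], visited so far: [46, 31, 14]
  queue [40, 27] -> pop 40, enqueue [39, 45], visited so far: [46, 31, 14, 40]
  queue [27, 39, 45] -> pop 27, enqueue [24], visited so far: [46, 31, 14, 40, 27]
  queue [39, 45, 24] -> pop 39, enqueue [none], visited so far: [46, 31, 14, 40, 27, 39]
  queue [45, 24] -> pop 45, enqueue [none], visited so far: [46, 31, 14, 40, 27, 39, 45]
  queue [24] -> pop 24, enqueue [none], visited so far: [46, 31, 14, 40, 27, 39, 45, 24]
Result: [46, 31, 14, 40, 27, 39, 45, 24]


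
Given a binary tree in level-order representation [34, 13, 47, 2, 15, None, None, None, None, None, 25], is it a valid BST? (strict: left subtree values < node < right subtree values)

Level-order array: [34, 13, 47, 2, 15, None, None, None, None, None, 25]
Validate using subtree bounds (lo, hi): at each node, require lo < value < hi,
then recurse left with hi=value and right with lo=value.
Preorder trace (stopping at first violation):
  at node 34 with bounds (-inf, +inf): OK
  at node 13 with bounds (-inf, 34): OK
  at node 2 with bounds (-inf, 13): OK
  at node 15 with bounds (13, 34): OK
  at node 25 with bounds (15, 34): OK
  at node 47 with bounds (34, +inf): OK
No violation found at any node.
Result: Valid BST


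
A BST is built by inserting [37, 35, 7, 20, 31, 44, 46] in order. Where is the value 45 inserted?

Starting tree (level order): [37, 35, 44, 7, None, None, 46, None, 20, None, None, None, 31]
Insertion path: 37 -> 44 -> 46
Result: insert 45 as left child of 46
Final tree (level order): [37, 35, 44, 7, None, None, 46, None, 20, 45, None, None, 31]


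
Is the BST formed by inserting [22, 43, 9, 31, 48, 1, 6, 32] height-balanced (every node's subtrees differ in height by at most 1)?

Tree (level-order array): [22, 9, 43, 1, None, 31, 48, None, 6, None, 32]
Definition: a tree is height-balanced if, at every node, |h(left) - h(right)| <= 1 (empty subtree has height -1).
Bottom-up per-node check:
  node 6: h_left=-1, h_right=-1, diff=0 [OK], height=0
  node 1: h_left=-1, h_right=0, diff=1 [OK], height=1
  node 9: h_left=1, h_right=-1, diff=2 [FAIL (|1--1|=2 > 1)], height=2
  node 32: h_left=-1, h_right=-1, diff=0 [OK], height=0
  node 31: h_left=-1, h_right=0, diff=1 [OK], height=1
  node 48: h_left=-1, h_right=-1, diff=0 [OK], height=0
  node 43: h_left=1, h_right=0, diff=1 [OK], height=2
  node 22: h_left=2, h_right=2, diff=0 [OK], height=3
Node 9 violates the condition: |1 - -1| = 2 > 1.
Result: Not balanced


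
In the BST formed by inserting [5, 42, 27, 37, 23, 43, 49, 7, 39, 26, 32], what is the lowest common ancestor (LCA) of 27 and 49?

Tree insertion order: [5, 42, 27, 37, 23, 43, 49, 7, 39, 26, 32]
Tree (level-order array): [5, None, 42, 27, 43, 23, 37, None, 49, 7, 26, 32, 39]
In a BST, the LCA of p=27, q=49 is the first node v on the
root-to-leaf path with p <= v <= q (go left if both < v, right if both > v).
Walk from root:
  at 5: both 27 and 49 > 5, go right
  at 42: 27 <= 42 <= 49, this is the LCA
LCA = 42


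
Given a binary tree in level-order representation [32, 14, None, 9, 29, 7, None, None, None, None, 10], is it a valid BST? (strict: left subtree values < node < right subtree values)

Level-order array: [32, 14, None, 9, 29, 7, None, None, None, None, 10]
Validate using subtree bounds (lo, hi): at each node, require lo < value < hi,
then recurse left with hi=value and right with lo=value.
Preorder trace (stopping at first violation):
  at node 32 with bounds (-inf, +inf): OK
  at node 14 with bounds (-inf, 32): OK
  at node 9 with bounds (-inf, 14): OK
  at node 7 with bounds (-inf, 9): OK
  at node 10 with bounds (7, 9): VIOLATION
Node 10 violates its bound: not (7 < 10 < 9).
Result: Not a valid BST


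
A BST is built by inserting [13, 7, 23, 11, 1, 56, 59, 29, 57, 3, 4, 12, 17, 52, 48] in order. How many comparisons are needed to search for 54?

Search path for 54: 13 -> 23 -> 56 -> 29 -> 52
Found: False
Comparisons: 5


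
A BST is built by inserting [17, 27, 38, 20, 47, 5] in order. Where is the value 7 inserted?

Starting tree (level order): [17, 5, 27, None, None, 20, 38, None, None, None, 47]
Insertion path: 17 -> 5
Result: insert 7 as right child of 5
Final tree (level order): [17, 5, 27, None, 7, 20, 38, None, None, None, None, None, 47]


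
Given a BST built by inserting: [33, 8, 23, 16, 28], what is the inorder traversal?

Tree insertion order: [33, 8, 23, 16, 28]
Tree (level-order array): [33, 8, None, None, 23, 16, 28]
Inorder traversal: [8, 16, 23, 28, 33]


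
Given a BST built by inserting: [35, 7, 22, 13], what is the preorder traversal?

Tree insertion order: [35, 7, 22, 13]
Tree (level-order array): [35, 7, None, None, 22, 13]
Preorder traversal: [35, 7, 22, 13]


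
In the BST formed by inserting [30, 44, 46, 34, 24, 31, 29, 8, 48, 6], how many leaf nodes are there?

Tree built from: [30, 44, 46, 34, 24, 31, 29, 8, 48, 6]
Tree (level-order array): [30, 24, 44, 8, 29, 34, 46, 6, None, None, None, 31, None, None, 48]
Rule: A leaf has 0 children.
Per-node child counts:
  node 30: 2 child(ren)
  node 24: 2 child(ren)
  node 8: 1 child(ren)
  node 6: 0 child(ren)
  node 29: 0 child(ren)
  node 44: 2 child(ren)
  node 34: 1 child(ren)
  node 31: 0 child(ren)
  node 46: 1 child(ren)
  node 48: 0 child(ren)
Matching nodes: [6, 29, 31, 48]
Count of leaf nodes: 4


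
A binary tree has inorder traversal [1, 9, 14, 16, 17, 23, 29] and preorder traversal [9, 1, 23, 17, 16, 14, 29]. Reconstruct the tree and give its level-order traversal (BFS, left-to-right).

Inorder:  [1, 9, 14, 16, 17, 23, 29]
Preorder: [9, 1, 23, 17, 16, 14, 29]
Algorithm: preorder visits root first, so consume preorder in order;
for each root, split the current inorder slice at that value into
left-subtree inorder and right-subtree inorder, then recurse.
Recursive splits:
  root=9; inorder splits into left=[1], right=[14, 16, 17, 23, 29]
  root=1; inorder splits into left=[], right=[]
  root=23; inorder splits into left=[14, 16, 17], right=[29]
  root=17; inorder splits into left=[14, 16], right=[]
  root=16; inorder splits into left=[14], right=[]
  root=14; inorder splits into left=[], right=[]
  root=29; inorder splits into left=[], right=[]
Reconstructed level-order: [9, 1, 23, 17, 29, 16, 14]


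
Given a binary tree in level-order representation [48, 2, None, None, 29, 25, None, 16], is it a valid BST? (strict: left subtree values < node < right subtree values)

Level-order array: [48, 2, None, None, 29, 25, None, 16]
Validate using subtree bounds (lo, hi): at each node, require lo < value < hi,
then recurse left with hi=value and right with lo=value.
Preorder trace (stopping at first violation):
  at node 48 with bounds (-inf, +inf): OK
  at node 2 with bounds (-inf, 48): OK
  at node 29 with bounds (2, 48): OK
  at node 25 with bounds (2, 29): OK
  at node 16 with bounds (2, 25): OK
No violation found at any node.
Result: Valid BST


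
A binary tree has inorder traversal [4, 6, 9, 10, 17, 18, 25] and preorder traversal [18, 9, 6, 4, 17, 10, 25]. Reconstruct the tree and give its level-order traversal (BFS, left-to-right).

Inorder:  [4, 6, 9, 10, 17, 18, 25]
Preorder: [18, 9, 6, 4, 17, 10, 25]
Algorithm: preorder visits root first, so consume preorder in order;
for each root, split the current inorder slice at that value into
left-subtree inorder and right-subtree inorder, then recurse.
Recursive splits:
  root=18; inorder splits into left=[4, 6, 9, 10, 17], right=[25]
  root=9; inorder splits into left=[4, 6], right=[10, 17]
  root=6; inorder splits into left=[4], right=[]
  root=4; inorder splits into left=[], right=[]
  root=17; inorder splits into left=[10], right=[]
  root=10; inorder splits into left=[], right=[]
  root=25; inorder splits into left=[], right=[]
Reconstructed level-order: [18, 9, 25, 6, 17, 4, 10]


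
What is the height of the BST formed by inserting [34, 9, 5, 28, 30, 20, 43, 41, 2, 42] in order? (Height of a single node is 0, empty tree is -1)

Insertion order: [34, 9, 5, 28, 30, 20, 43, 41, 2, 42]
Tree (level-order array): [34, 9, 43, 5, 28, 41, None, 2, None, 20, 30, None, 42]
Compute height bottom-up (empty subtree = -1):
  height(2) = 1 + max(-1, -1) = 0
  height(5) = 1 + max(0, -1) = 1
  height(20) = 1 + max(-1, -1) = 0
  height(30) = 1 + max(-1, -1) = 0
  height(28) = 1 + max(0, 0) = 1
  height(9) = 1 + max(1, 1) = 2
  height(42) = 1 + max(-1, -1) = 0
  height(41) = 1 + max(-1, 0) = 1
  height(43) = 1 + max(1, -1) = 2
  height(34) = 1 + max(2, 2) = 3
Height = 3


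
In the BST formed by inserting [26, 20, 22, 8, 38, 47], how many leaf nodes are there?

Tree built from: [26, 20, 22, 8, 38, 47]
Tree (level-order array): [26, 20, 38, 8, 22, None, 47]
Rule: A leaf has 0 children.
Per-node child counts:
  node 26: 2 child(ren)
  node 20: 2 child(ren)
  node 8: 0 child(ren)
  node 22: 0 child(ren)
  node 38: 1 child(ren)
  node 47: 0 child(ren)
Matching nodes: [8, 22, 47]
Count of leaf nodes: 3


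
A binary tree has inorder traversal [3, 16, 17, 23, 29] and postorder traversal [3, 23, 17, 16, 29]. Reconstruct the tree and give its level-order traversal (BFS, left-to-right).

Inorder:   [3, 16, 17, 23, 29]
Postorder: [3, 23, 17, 16, 29]
Algorithm: postorder visits root last, so walk postorder right-to-left;
each value is the root of the current inorder slice — split it at that
value, recurse on the right subtree first, then the left.
Recursive splits:
  root=29; inorder splits into left=[3, 16, 17, 23], right=[]
  root=16; inorder splits into left=[3], right=[17, 23]
  root=17; inorder splits into left=[], right=[23]
  root=23; inorder splits into left=[], right=[]
  root=3; inorder splits into left=[], right=[]
Reconstructed level-order: [29, 16, 3, 17, 23]


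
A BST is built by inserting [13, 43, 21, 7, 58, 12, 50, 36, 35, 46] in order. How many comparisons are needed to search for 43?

Search path for 43: 13 -> 43
Found: True
Comparisons: 2


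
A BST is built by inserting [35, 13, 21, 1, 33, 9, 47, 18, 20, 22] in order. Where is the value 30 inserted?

Starting tree (level order): [35, 13, 47, 1, 21, None, None, None, 9, 18, 33, None, None, None, 20, 22]
Insertion path: 35 -> 13 -> 21 -> 33 -> 22
Result: insert 30 as right child of 22
Final tree (level order): [35, 13, 47, 1, 21, None, None, None, 9, 18, 33, None, None, None, 20, 22, None, None, None, None, 30]


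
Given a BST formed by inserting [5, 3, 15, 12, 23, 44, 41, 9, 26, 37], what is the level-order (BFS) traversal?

Tree insertion order: [5, 3, 15, 12, 23, 44, 41, 9, 26, 37]
Tree (level-order array): [5, 3, 15, None, None, 12, 23, 9, None, None, 44, None, None, 41, None, 26, None, None, 37]
BFS from the root, enqueuing left then right child of each popped node:
  queue [5] -> pop 5, enqueue [3, 15], visited so far: [5]
  queue [3, 15] -> pop 3, enqueue [none], visited so far: [5, 3]
  queue [15] -> pop 15, enqueue [12, 23], visited so far: [5, 3, 15]
  queue [12, 23] -> pop 12, enqueue [9], visited so far: [5, 3, 15, 12]
  queue [23, 9] -> pop 23, enqueue [44], visited so far: [5, 3, 15, 12, 23]
  queue [9, 44] -> pop 9, enqueue [none], visited so far: [5, 3, 15, 12, 23, 9]
  queue [44] -> pop 44, enqueue [41], visited so far: [5, 3, 15, 12, 23, 9, 44]
  queue [41] -> pop 41, enqueue [26], visited so far: [5, 3, 15, 12, 23, 9, 44, 41]
  queue [26] -> pop 26, enqueue [37], visited so far: [5, 3, 15, 12, 23, 9, 44, 41, 26]
  queue [37] -> pop 37, enqueue [none], visited so far: [5, 3, 15, 12, 23, 9, 44, 41, 26, 37]
Result: [5, 3, 15, 12, 23, 9, 44, 41, 26, 37]


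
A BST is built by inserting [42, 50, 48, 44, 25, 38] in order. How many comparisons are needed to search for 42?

Search path for 42: 42
Found: True
Comparisons: 1


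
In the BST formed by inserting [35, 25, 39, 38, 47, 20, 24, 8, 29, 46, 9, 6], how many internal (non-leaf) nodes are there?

Tree built from: [35, 25, 39, 38, 47, 20, 24, 8, 29, 46, 9, 6]
Tree (level-order array): [35, 25, 39, 20, 29, 38, 47, 8, 24, None, None, None, None, 46, None, 6, 9]
Rule: An internal node has at least one child.
Per-node child counts:
  node 35: 2 child(ren)
  node 25: 2 child(ren)
  node 20: 2 child(ren)
  node 8: 2 child(ren)
  node 6: 0 child(ren)
  node 9: 0 child(ren)
  node 24: 0 child(ren)
  node 29: 0 child(ren)
  node 39: 2 child(ren)
  node 38: 0 child(ren)
  node 47: 1 child(ren)
  node 46: 0 child(ren)
Matching nodes: [35, 25, 20, 8, 39, 47]
Count of internal (non-leaf) nodes: 6


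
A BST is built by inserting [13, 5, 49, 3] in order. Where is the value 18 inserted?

Starting tree (level order): [13, 5, 49, 3]
Insertion path: 13 -> 49
Result: insert 18 as left child of 49
Final tree (level order): [13, 5, 49, 3, None, 18]


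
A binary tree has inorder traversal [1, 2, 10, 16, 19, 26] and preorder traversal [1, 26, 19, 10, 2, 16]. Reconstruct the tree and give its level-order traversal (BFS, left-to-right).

Inorder:  [1, 2, 10, 16, 19, 26]
Preorder: [1, 26, 19, 10, 2, 16]
Algorithm: preorder visits root first, so consume preorder in order;
for each root, split the current inorder slice at that value into
left-subtree inorder and right-subtree inorder, then recurse.
Recursive splits:
  root=1; inorder splits into left=[], right=[2, 10, 16, 19, 26]
  root=26; inorder splits into left=[2, 10, 16, 19], right=[]
  root=19; inorder splits into left=[2, 10, 16], right=[]
  root=10; inorder splits into left=[2], right=[16]
  root=2; inorder splits into left=[], right=[]
  root=16; inorder splits into left=[], right=[]
Reconstructed level-order: [1, 26, 19, 10, 2, 16]


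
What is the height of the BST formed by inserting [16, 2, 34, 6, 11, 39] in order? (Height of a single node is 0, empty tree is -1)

Insertion order: [16, 2, 34, 6, 11, 39]
Tree (level-order array): [16, 2, 34, None, 6, None, 39, None, 11]
Compute height bottom-up (empty subtree = -1):
  height(11) = 1 + max(-1, -1) = 0
  height(6) = 1 + max(-1, 0) = 1
  height(2) = 1 + max(-1, 1) = 2
  height(39) = 1 + max(-1, -1) = 0
  height(34) = 1 + max(-1, 0) = 1
  height(16) = 1 + max(2, 1) = 3
Height = 3


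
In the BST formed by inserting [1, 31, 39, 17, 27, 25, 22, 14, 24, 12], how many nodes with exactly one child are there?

Tree built from: [1, 31, 39, 17, 27, 25, 22, 14, 24, 12]
Tree (level-order array): [1, None, 31, 17, 39, 14, 27, None, None, 12, None, 25, None, None, None, 22, None, None, 24]
Rule: These are nodes with exactly 1 non-null child.
Per-node child counts:
  node 1: 1 child(ren)
  node 31: 2 child(ren)
  node 17: 2 child(ren)
  node 14: 1 child(ren)
  node 12: 0 child(ren)
  node 27: 1 child(ren)
  node 25: 1 child(ren)
  node 22: 1 child(ren)
  node 24: 0 child(ren)
  node 39: 0 child(ren)
Matching nodes: [1, 14, 27, 25, 22]
Count of nodes with exactly one child: 5


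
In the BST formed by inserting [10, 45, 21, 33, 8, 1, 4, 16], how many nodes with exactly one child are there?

Tree built from: [10, 45, 21, 33, 8, 1, 4, 16]
Tree (level-order array): [10, 8, 45, 1, None, 21, None, None, 4, 16, 33]
Rule: These are nodes with exactly 1 non-null child.
Per-node child counts:
  node 10: 2 child(ren)
  node 8: 1 child(ren)
  node 1: 1 child(ren)
  node 4: 0 child(ren)
  node 45: 1 child(ren)
  node 21: 2 child(ren)
  node 16: 0 child(ren)
  node 33: 0 child(ren)
Matching nodes: [8, 1, 45]
Count of nodes with exactly one child: 3


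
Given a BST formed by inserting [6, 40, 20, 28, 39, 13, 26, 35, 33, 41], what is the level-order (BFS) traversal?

Tree insertion order: [6, 40, 20, 28, 39, 13, 26, 35, 33, 41]
Tree (level-order array): [6, None, 40, 20, 41, 13, 28, None, None, None, None, 26, 39, None, None, 35, None, 33]
BFS from the root, enqueuing left then right child of each popped node:
  queue [6] -> pop 6, enqueue [40], visited so far: [6]
  queue [40] -> pop 40, enqueue [20, 41], visited so far: [6, 40]
  queue [20, 41] -> pop 20, enqueue [13, 28], visited so far: [6, 40, 20]
  queue [41, 13, 28] -> pop 41, enqueue [none], visited so far: [6, 40, 20, 41]
  queue [13, 28] -> pop 13, enqueue [none], visited so far: [6, 40, 20, 41, 13]
  queue [28] -> pop 28, enqueue [26, 39], visited so far: [6, 40, 20, 41, 13, 28]
  queue [26, 39] -> pop 26, enqueue [none], visited so far: [6, 40, 20, 41, 13, 28, 26]
  queue [39] -> pop 39, enqueue [35], visited so far: [6, 40, 20, 41, 13, 28, 26, 39]
  queue [35] -> pop 35, enqueue [33], visited so far: [6, 40, 20, 41, 13, 28, 26, 39, 35]
  queue [33] -> pop 33, enqueue [none], visited so far: [6, 40, 20, 41, 13, 28, 26, 39, 35, 33]
Result: [6, 40, 20, 41, 13, 28, 26, 39, 35, 33]


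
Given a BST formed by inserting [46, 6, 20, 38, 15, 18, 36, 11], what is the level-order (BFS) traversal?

Tree insertion order: [46, 6, 20, 38, 15, 18, 36, 11]
Tree (level-order array): [46, 6, None, None, 20, 15, 38, 11, 18, 36]
BFS from the root, enqueuing left then right child of each popped node:
  queue [46] -> pop 46, enqueue [6], visited so far: [46]
  queue [6] -> pop 6, enqueue [20], visited so far: [46, 6]
  queue [20] -> pop 20, enqueue [15, 38], visited so far: [46, 6, 20]
  queue [15, 38] -> pop 15, enqueue [11, 18], visited so far: [46, 6, 20, 15]
  queue [38, 11, 18] -> pop 38, enqueue [36], visited so far: [46, 6, 20, 15, 38]
  queue [11, 18, 36] -> pop 11, enqueue [none], visited so far: [46, 6, 20, 15, 38, 11]
  queue [18, 36] -> pop 18, enqueue [none], visited so far: [46, 6, 20, 15, 38, 11, 18]
  queue [36] -> pop 36, enqueue [none], visited so far: [46, 6, 20, 15, 38, 11, 18, 36]
Result: [46, 6, 20, 15, 38, 11, 18, 36]


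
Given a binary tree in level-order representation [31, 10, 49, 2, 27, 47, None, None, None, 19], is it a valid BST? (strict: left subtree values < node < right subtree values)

Level-order array: [31, 10, 49, 2, 27, 47, None, None, None, 19]
Validate using subtree bounds (lo, hi): at each node, require lo < value < hi,
then recurse left with hi=value and right with lo=value.
Preorder trace (stopping at first violation):
  at node 31 with bounds (-inf, +inf): OK
  at node 10 with bounds (-inf, 31): OK
  at node 2 with bounds (-inf, 10): OK
  at node 27 with bounds (10, 31): OK
  at node 19 with bounds (10, 27): OK
  at node 49 with bounds (31, +inf): OK
  at node 47 with bounds (31, 49): OK
No violation found at any node.
Result: Valid BST
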